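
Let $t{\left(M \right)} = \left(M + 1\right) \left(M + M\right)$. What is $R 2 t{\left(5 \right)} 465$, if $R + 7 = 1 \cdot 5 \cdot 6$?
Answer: $1283400$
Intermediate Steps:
$t{\left(M \right)} = 2 M \left(1 + M\right)$ ($t{\left(M \right)} = \left(1 + M\right) 2 M = 2 M \left(1 + M\right)$)
$R = 23$ ($R = -7 + 1 \cdot 5 \cdot 6 = -7 + 5 \cdot 6 = -7 + 30 = 23$)
$R 2 t{\left(5 \right)} 465 = 23 \cdot 2 \cdot 2 \cdot 5 \left(1 + 5\right) 465 = 46 \cdot 2 \cdot 5 \cdot 6 \cdot 465 = 46 \cdot 60 \cdot 465 = 2760 \cdot 465 = 1283400$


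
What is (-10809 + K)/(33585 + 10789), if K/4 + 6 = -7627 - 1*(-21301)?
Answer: 43863/44374 ≈ 0.98848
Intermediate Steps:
K = 54672 (K = -24 + 4*(-7627 - 1*(-21301)) = -24 + 4*(-7627 + 21301) = -24 + 4*13674 = -24 + 54696 = 54672)
(-10809 + K)/(33585 + 10789) = (-10809 + 54672)/(33585 + 10789) = 43863/44374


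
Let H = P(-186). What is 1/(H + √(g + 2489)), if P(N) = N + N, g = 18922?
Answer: -124/38991 - √2379/38991 ≈ -0.0044312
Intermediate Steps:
P(N) = 2*N
H = -372 (H = 2*(-186) = -372)
1/(H + √(g + 2489)) = 1/(-372 + √(18922 + 2489)) = 1/(-372 + √21411) = 1/(-372 + 3*√2379)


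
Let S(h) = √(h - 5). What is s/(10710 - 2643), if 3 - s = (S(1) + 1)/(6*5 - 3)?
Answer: 80/217809 - 2*I/217809 ≈ 0.00036729 - 9.1824e-6*I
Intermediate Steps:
S(h) = √(-5 + h)
s = 80/27 - 2*I/27 (s = 3 - (√(-5 + 1) + 1)/(6*5 - 3) = 3 - (√(-4) + 1)/(30 - 3) = 3 - (2*I + 1)/27 = 3 - (1 + 2*I)/27 = 3 - (1/27 + 2*I/27) = 3 + (-1/27 - 2*I/27) = 80/27 - 2*I/27 ≈ 2.963 - 0.074074*I)
s/(10710 - 2643) = (80/27 - 2*I/27)/(10710 - 2643) = (80/27 - 2*I/27)/8067 = (80/27 - 2*I/27)*(1/8067) = 80/217809 - 2*I/217809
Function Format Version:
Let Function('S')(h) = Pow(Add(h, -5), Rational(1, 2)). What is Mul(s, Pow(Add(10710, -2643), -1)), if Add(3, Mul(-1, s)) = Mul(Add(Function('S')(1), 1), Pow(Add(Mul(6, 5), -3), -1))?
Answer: Add(Rational(80, 217809), Mul(Rational(-2, 217809), I)) ≈ Add(0.00036729, Mul(-9.1824e-6, I))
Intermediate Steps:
Function('S')(h) = Pow(Add(-5, h), Rational(1, 2))
s = Add(Rational(80, 27), Mul(Rational(-2, 27), I)) (s = Add(3, Mul(-1, Mul(Add(Pow(Add(-5, 1), Rational(1, 2)), 1), Pow(Add(Mul(6, 5), -3), -1)))) = Add(3, Mul(-1, Mul(Add(Pow(-4, Rational(1, 2)), 1), Pow(Add(30, -3), -1)))) = Add(3, Mul(-1, Mul(Add(Mul(2, I), 1), Pow(27, -1)))) = Add(3, Mul(-1, Mul(Add(1, Mul(2, I)), Rational(1, 27)))) = Add(3, Mul(-1, Add(Rational(1, 27), Mul(Rational(2, 27), I)))) = Add(3, Add(Rational(-1, 27), Mul(Rational(-2, 27), I))) = Add(Rational(80, 27), Mul(Rational(-2, 27), I)) ≈ Add(2.9630, Mul(-0.074074, I)))
Mul(s, Pow(Add(10710, -2643), -1)) = Mul(Add(Rational(80, 27), Mul(Rational(-2, 27), I)), Pow(Add(10710, -2643), -1)) = Mul(Add(Rational(80, 27), Mul(Rational(-2, 27), I)), Pow(8067, -1)) = Mul(Add(Rational(80, 27), Mul(Rational(-2, 27), I)), Rational(1, 8067)) = Add(Rational(80, 217809), Mul(Rational(-2, 217809), I))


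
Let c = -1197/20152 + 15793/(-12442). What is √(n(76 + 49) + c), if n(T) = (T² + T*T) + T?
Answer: √123271324438654628610/62682796 ≈ 177.13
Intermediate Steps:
n(T) = T + 2*T² (n(T) = (T² + T²) + T = 2*T² + T = T + 2*T²)
c = -166576805/125365592 (c = -1197*1/20152 + 15793*(-1/12442) = -1197/20152 - 15793/12442 = -166576805/125365592 ≈ -1.3287)
√(n(76 + 49) + c) = √((76 + 49)*(1 + 2*(76 + 49)) - 166576805/125365592) = √(125*(1 + 2*125) - 166576805/125365592) = √(125*(1 + 250) - 166576805/125365592) = √(125*251 - 166576805/125365592) = √(31375 - 166576805/125365592) = √(3933178872195/125365592) = √123271324438654628610/62682796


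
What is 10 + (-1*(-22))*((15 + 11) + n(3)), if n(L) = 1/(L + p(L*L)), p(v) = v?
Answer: 3503/6 ≈ 583.83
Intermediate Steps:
n(L) = 1/(L + L**2) (n(L) = 1/(L + L*L) = 1/(L + L**2))
10 + (-1*(-22))*((15 + 11) + n(3)) = 10 + (-1*(-22))*((15 + 11) + 1/(3*(1 + 3))) = 10 + 22*(26 + (1/3)/4) = 10 + 22*(26 + (1/3)*(1/4)) = 10 + 22*(26 + 1/12) = 10 + 22*(313/12) = 10 + 3443/6 = 3503/6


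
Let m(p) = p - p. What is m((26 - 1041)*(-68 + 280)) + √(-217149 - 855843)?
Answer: 4*I*√67062 ≈ 1035.9*I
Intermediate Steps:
m(p) = 0
m((26 - 1041)*(-68 + 280)) + √(-217149 - 855843) = 0 + √(-217149 - 855843) = 0 + √(-1072992) = 0 + 4*I*√67062 = 4*I*√67062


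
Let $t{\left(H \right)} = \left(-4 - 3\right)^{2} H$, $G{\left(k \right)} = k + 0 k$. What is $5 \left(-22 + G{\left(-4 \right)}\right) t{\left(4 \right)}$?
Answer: $-25480$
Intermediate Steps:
$G{\left(k \right)} = k$ ($G{\left(k \right)} = k + 0 = k$)
$t{\left(H \right)} = 49 H$ ($t{\left(H \right)} = \left(-7\right)^{2} H = 49 H$)
$5 \left(-22 + G{\left(-4 \right)}\right) t{\left(4 \right)} = 5 \left(-22 - 4\right) 49 \cdot 4 = 5 \left(-26\right) 196 = \left(-130\right) 196 = -25480$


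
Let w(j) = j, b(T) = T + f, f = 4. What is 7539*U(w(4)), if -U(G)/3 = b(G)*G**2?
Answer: -2894976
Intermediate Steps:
b(T) = 4 + T (b(T) = T + 4 = 4 + T)
U(G) = -3*G**2*(4 + G) (U(G) = -3*(4 + G)*G**2 = -3*G**2*(4 + G))
7539*U(w(4)) = 7539*(3*4**2*(-4 - 1*4)) = 7539*(3*16*(-4 - 4)) = 7539*(3*16*(-8)) = 7539*(-384) = -2894976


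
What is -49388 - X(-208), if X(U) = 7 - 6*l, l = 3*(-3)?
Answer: -49449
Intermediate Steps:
l = -9
X(U) = 61 (X(U) = 7 - 6*(-9) = 7 + 54 = 61)
-49388 - X(-208) = -49388 - 1*61 = -49388 - 61 = -49449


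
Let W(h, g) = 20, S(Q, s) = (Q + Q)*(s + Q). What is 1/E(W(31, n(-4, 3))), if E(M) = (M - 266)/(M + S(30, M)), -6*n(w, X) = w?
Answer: -1510/123 ≈ -12.276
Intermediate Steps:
S(Q, s) = 2*Q*(Q + s) (S(Q, s) = (2*Q)*(Q + s) = 2*Q*(Q + s))
n(w, X) = -w/6
E(M) = (-266 + M)/(1800 + 61*M) (E(M) = (M - 266)/(M + 2*30*(30 + M)) = (-266 + M)/(M + (1800 + 60*M)) = (-266 + M)/(1800 + 61*M))
1/E(W(31, n(-4, 3))) = 1/((-266 + 20)/(1800 + 61*20)) = 1/(-246/(1800 + 1220)) = 1/(-246/3020) = 1/((1/3020)*(-246)) = 1/(-123/1510) = -1510/123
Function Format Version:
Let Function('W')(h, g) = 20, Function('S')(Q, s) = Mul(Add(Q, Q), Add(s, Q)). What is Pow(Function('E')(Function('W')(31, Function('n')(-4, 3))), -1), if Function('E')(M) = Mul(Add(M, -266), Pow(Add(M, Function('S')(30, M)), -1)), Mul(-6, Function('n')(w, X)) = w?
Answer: Rational(-1510, 123) ≈ -12.276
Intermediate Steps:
Function('S')(Q, s) = Mul(2, Q, Add(Q, s)) (Function('S')(Q, s) = Mul(Mul(2, Q), Add(Q, s)) = Mul(2, Q, Add(Q, s)))
Function('n')(w, X) = Mul(Rational(-1, 6), w)
Function('E')(M) = Mul(Pow(Add(1800, Mul(61, M)), -1), Add(-266, M)) (Function('E')(M) = Mul(Add(M, -266), Pow(Add(M, Mul(2, 30, Add(30, M))), -1)) = Mul(Add(-266, M), Pow(Add(M, Add(1800, Mul(60, M))), -1)) = Mul(Add(-266, M), Pow(Add(1800, Mul(61, M)), -1)) = Mul(Pow(Add(1800, Mul(61, M)), -1), Add(-266, M)))
Pow(Function('E')(Function('W')(31, Function('n')(-4, 3))), -1) = Pow(Mul(Pow(Add(1800, Mul(61, 20)), -1), Add(-266, 20)), -1) = Pow(Mul(Pow(Add(1800, 1220), -1), -246), -1) = Pow(Mul(Pow(3020, -1), -246), -1) = Pow(Mul(Rational(1, 3020), -246), -1) = Pow(Rational(-123, 1510), -1) = Rational(-1510, 123)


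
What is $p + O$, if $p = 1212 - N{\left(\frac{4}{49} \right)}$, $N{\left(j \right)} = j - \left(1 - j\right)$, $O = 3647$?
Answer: $\frac{238132}{49} \approx 4859.8$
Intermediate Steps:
$N{\left(j \right)} = -1 + 2 j$ ($N{\left(j \right)} = j + \left(-1 + j\right) = -1 + 2 j$)
$p = \frac{59429}{49}$ ($p = 1212 - \left(-1 + 2 \cdot \frac{4}{49}\right) = 1212 - \left(-1 + \frac{8}{49}\right) = 1212 - - \frac{41}{49} = 1212 + \frac{41}{49} = \frac{59429}{49} \approx 1212.8$)
$p + O = \frac{59429}{49} + 3647 = \frac{238132}{49}$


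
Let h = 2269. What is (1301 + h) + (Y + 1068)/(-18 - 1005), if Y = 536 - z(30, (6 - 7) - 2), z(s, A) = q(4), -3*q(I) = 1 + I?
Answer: 10951513/3069 ≈ 3568.4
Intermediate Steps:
q(I) = -⅓ - I/3 (q(I) = -(1 + I)/3 = -⅓ - I/3)
z(s, A) = -5/3 (z(s, A) = -⅓ - ⅓*4 = -⅓ - 4/3 = -5/3)
Y = 1613/3 (Y = 536 - 1*(-5/3) = 536 + 5/3 = 1613/3 ≈ 537.67)
(1301 + h) + (Y + 1068)/(-18 - 1005) = (1301 + 2269) + (1613/3 + 1068)/(-18 - 1005) = 3570 + (4817/3)/(-1023) = 3570 + (4817/3)*(-1/1023) = 3570 - 4817/3069 = 10951513/3069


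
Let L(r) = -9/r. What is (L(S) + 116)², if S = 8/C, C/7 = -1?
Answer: 982081/64 ≈ 15345.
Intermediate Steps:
C = -7 (C = 7*(-1) = -7)
S = -8/7 (S = 8/(-7) = 8*(-⅐) = -8/7 ≈ -1.1429)
(L(S) + 116)² = (-9/(-8/7) + 116)² = (-9*(-7/8) + 116)² = (63/8 + 116)² = (991/8)² = 982081/64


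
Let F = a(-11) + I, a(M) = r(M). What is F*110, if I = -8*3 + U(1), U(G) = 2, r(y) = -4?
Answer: -2860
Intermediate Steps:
a(M) = -4
I = -22 (I = -8*3 + 2 = -24 + 2 = -22)
F = -26 (F = -4 - 22 = -26)
F*110 = -26*110 = -2860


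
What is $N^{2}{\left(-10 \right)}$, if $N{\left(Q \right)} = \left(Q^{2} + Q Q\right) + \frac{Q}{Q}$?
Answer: $40401$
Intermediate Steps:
$N{\left(Q \right)} = 1 + 2 Q^{2}$ ($N{\left(Q \right)} = \left(Q^{2} + Q^{2}\right) + 1 = 2 Q^{2} + 1 = 1 + 2 Q^{2}$)
$N^{2}{\left(-10 \right)} = \left(1 + 2 \left(-10\right)^{2}\right)^{2} = \left(1 + 2 \cdot 100\right)^{2} = \left(1 + 200\right)^{2} = 201^{2} = 40401$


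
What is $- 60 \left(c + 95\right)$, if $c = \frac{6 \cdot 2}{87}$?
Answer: $- \frac{165540}{29} \approx -5708.3$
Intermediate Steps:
$c = \frac{4}{29}$ ($c = 12 \cdot \frac{1}{87} = \frac{4}{29} \approx 0.13793$)
$- 60 \left(c + 95\right) = - 60 \left(\frac{4}{29} + 95\right) = \left(-60\right) \frac{2759}{29} = - \frac{165540}{29}$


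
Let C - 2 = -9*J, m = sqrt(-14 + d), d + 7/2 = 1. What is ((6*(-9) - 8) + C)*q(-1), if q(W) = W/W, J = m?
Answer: -60 - 9*I*sqrt(66)/2 ≈ -60.0 - 36.558*I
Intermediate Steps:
d = -5/2 (d = -7/2 + 1 = -5/2 ≈ -2.5000)
m = I*sqrt(66)/2 (m = sqrt(-14 - 5/2) = sqrt(-33/2) = I*sqrt(66)/2 ≈ 4.062*I)
J = I*sqrt(66)/2 ≈ 4.062*I
q(W) = 1
C = 2 - 9*I*sqrt(66)/2 ≈ 2.0 - 36.558*I
((6*(-9) - 8) + C)*q(-1) = ((6*(-9) - 8) + (2 - 9*I*sqrt(66)/2))*1 = ((-54 - 8) + (2 - 9*I*sqrt(66)/2))*1 = (-62 + (2 - 9*I*sqrt(66)/2))*1 = (-60 - 9*I*sqrt(66)/2)*1 = -60 - 9*I*sqrt(66)/2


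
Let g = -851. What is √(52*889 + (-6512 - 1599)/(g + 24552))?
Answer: √25967804334617/23701 ≈ 215.01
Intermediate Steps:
√(52*889 + (-6512 - 1599)/(g + 24552)) = √(52*889 + (-6512 - 1599)/(-851 + 24552)) = √(46228 - 8111/23701) = √(1095641717/23701) = √25967804334617/23701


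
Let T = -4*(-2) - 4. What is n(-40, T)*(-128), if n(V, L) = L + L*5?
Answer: -3072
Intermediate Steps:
T = 4 (T = 8 - 4 = 4)
n(V, L) = 6*L (n(V, L) = L + 5*L = 6*L)
n(-40, T)*(-128) = (6*4)*(-128) = 24*(-128) = -3072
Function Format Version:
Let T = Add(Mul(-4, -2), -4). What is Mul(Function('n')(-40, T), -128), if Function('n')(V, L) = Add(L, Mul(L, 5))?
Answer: -3072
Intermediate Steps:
T = 4 (T = Add(8, -4) = 4)
Function('n')(V, L) = Mul(6, L) (Function('n')(V, L) = Add(L, Mul(5, L)) = Mul(6, L))
Mul(Function('n')(-40, T), -128) = Mul(Mul(6, 4), -128) = Mul(24, -128) = -3072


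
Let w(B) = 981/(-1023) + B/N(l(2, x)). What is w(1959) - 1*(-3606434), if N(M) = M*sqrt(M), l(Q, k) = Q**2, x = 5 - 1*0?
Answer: 9839017355/2728 ≈ 3.6067e+6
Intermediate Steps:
x = 5 (x = 5 + 0 = 5)
N(M) = M**(3/2)
w(B) = -327/341 + B/8 (w(B) = 981/(-1023) + B/((2**2)**(3/2)) = 981*(-1/1023) + B/(4**(3/2)) = -327/341 + B/8)
w(1959) - 1*(-3606434) = (-327/341 + (1/8)*1959) - 1*(-3606434) = (-327/341 + 1959/8) + 3606434 = 665403/2728 + 3606434 = 9839017355/2728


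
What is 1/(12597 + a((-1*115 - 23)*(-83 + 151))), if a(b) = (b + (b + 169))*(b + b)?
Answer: 1/349078629 ≈ 2.8647e-9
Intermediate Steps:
a(b) = 2*b*(169 + 2*b) (a(b) = (b + (169 + b))*(2*b) = (169 + 2*b)*(2*b) = 2*b*(169 + 2*b))
1/(12597 + a((-1*115 - 23)*(-83 + 151))) = 1/(12597 + 2*((-1*115 - 23)*(-83 + 151))*(169 + 2*((-1*115 - 23)*(-83 + 151)))) = 1/(12597 + 2*((-115 - 23)*68)*(169 + 2*((-115 - 23)*68))) = 1/(12597 + 2*(-138*68)*(169 + 2*(-138*68))) = 1/(12597 + 2*(-9384)*(169 + 2*(-9384))) = 1/(12597 + 2*(-9384)*(169 - 18768)) = 1/(12597 + 2*(-9384)*(-18599)) = 1/(12597 + 349066032) = 1/349078629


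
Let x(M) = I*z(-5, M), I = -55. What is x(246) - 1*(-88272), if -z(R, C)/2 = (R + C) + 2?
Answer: 115002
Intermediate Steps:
z(R, C) = -4 - 2*C - 2*R (z(R, C) = -2*((R + C) + 2) = -2*((C + R) + 2) = -2*(2 + C + R) = -4 - 2*C - 2*R)
x(M) = -330 + 110*M (x(M) = -55*(-4 - 2*M - 2*(-5)) = -55*(-4 - 2*M + 10) = -55*(6 - 2*M) = -330 + 110*M)
x(246) - 1*(-88272) = (-330 + 110*246) - 1*(-88272) = (-330 + 27060) + 88272 = 26730 + 88272 = 115002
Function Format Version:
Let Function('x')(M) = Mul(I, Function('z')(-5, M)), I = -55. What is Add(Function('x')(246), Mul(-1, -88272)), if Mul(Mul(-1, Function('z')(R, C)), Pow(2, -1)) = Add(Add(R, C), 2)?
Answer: 115002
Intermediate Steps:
Function('z')(R, C) = Add(-4, Mul(-2, C), Mul(-2, R)) (Function('z')(R, C) = Mul(-2, Add(Add(R, C), 2)) = Mul(-2, Add(Add(C, R), 2)) = Mul(-2, Add(2, C, R)) = Add(-4, Mul(-2, C), Mul(-2, R)))
Function('x')(M) = Add(-330, Mul(110, M)) (Function('x')(M) = Mul(-55, Add(-4, Mul(-2, M), Mul(-2, -5))) = Mul(-55, Add(-4, Mul(-2, M), 10)) = Mul(-55, Add(6, Mul(-2, M))) = Add(-330, Mul(110, M)))
Add(Function('x')(246), Mul(-1, -88272)) = Add(Add(-330, Mul(110, 246)), Mul(-1, -88272)) = Add(Add(-330, 27060), 88272) = Add(26730, 88272) = 115002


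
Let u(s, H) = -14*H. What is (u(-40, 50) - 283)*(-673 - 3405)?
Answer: 4008674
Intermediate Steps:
(u(-40, 50) - 283)*(-673 - 3405) = (-14*50 - 283)*(-673 - 3405) = (-700 - 283)*(-4078) = -983*(-4078) = 4008674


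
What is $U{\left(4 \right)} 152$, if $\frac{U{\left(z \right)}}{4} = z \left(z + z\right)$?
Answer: $19456$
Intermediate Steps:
$U{\left(z \right)} = 8 z^{2}$ ($U{\left(z \right)} = 4 z \left(z + z\right) = 4 z 2 z = 4 \cdot 2 z^{2} = 8 z^{2}$)
$U{\left(4 \right)} 152 = 8 \cdot 4^{2} \cdot 152 = 8 \cdot 16 \cdot 152 = 128 \cdot 152 = 19456$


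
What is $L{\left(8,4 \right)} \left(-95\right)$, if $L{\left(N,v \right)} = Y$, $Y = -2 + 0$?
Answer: $190$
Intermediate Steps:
$Y = -2$
$L{\left(N,v \right)} = -2$
$L{\left(8,4 \right)} \left(-95\right) = \left(-2\right) \left(-95\right) = 190$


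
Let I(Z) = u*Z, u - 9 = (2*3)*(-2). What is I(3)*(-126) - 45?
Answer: 1089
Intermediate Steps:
u = -3 (u = 9 + (2*3)*(-2) = 9 + 6*(-2) = 9 - 12 = -3)
I(Z) = -3*Z
I(3)*(-126) - 45 = -3*3*(-126) - 45 = -9*(-126) - 45 = 1134 - 45 = 1089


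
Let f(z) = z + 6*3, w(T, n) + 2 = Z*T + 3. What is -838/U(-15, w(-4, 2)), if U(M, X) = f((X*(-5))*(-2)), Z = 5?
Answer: 419/86 ≈ 4.8721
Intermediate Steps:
w(T, n) = 1 + 5*T (w(T, n) = -2 + (5*T + 3) = -2 + (3 + 5*T) = 1 + 5*T)
f(z) = 18 + z (f(z) = z + 18 = 18 + z)
U(M, X) = 18 + 10*X (U(M, X) = 18 + (X*(-5))*(-2) = 18 - 5*X*(-2) = 18 + 10*X)
-838/U(-15, w(-4, 2)) = -838/(18 + 10*(1 + 5*(-4))) = -838/(18 + 10*(1 - 20)) = -838/(18 + 10*(-19)) = -838/(18 - 190) = -838/(-172) = -838*(-1/172) = 419/86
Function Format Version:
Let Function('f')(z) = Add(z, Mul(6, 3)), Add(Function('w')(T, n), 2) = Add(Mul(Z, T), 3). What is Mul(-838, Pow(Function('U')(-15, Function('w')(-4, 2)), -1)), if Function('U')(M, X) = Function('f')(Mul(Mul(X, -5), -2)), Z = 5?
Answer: Rational(419, 86) ≈ 4.8721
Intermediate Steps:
Function('w')(T, n) = Add(1, Mul(5, T)) (Function('w')(T, n) = Add(-2, Add(Mul(5, T), 3)) = Add(-2, Add(3, Mul(5, T))) = Add(1, Mul(5, T)))
Function('f')(z) = Add(18, z) (Function('f')(z) = Add(z, 18) = Add(18, z))
Function('U')(M, X) = Add(18, Mul(10, X)) (Function('U')(M, X) = Add(18, Mul(Mul(X, -5), -2)) = Add(18, Mul(Mul(-5, X), -2)) = Add(18, Mul(10, X)))
Mul(-838, Pow(Function('U')(-15, Function('w')(-4, 2)), -1)) = Mul(-838, Pow(Add(18, Mul(10, Add(1, Mul(5, -4)))), -1)) = Mul(-838, Pow(Add(18, Mul(10, Add(1, -20))), -1)) = Mul(-838, Pow(Add(18, Mul(10, -19)), -1)) = Mul(-838, Pow(Add(18, -190), -1)) = Mul(-838, Pow(-172, -1)) = Mul(-838, Rational(-1, 172)) = Rational(419, 86)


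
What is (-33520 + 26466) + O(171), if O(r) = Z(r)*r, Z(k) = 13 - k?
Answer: -34072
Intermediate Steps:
O(r) = r*(13 - r) (O(r) = (13 - r)*r = r*(13 - r))
(-33520 + 26466) + O(171) = (-33520 + 26466) + 171*(13 - 1*171) = -7054 + 171*(13 - 171) = -7054 + 171*(-158) = -7054 - 27018 = -34072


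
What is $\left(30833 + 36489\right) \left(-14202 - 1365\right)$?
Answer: $-1048001574$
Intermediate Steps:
$\left(30833 + 36489\right) \left(-14202 - 1365\right) = 67322 \left(-15567\right) = -1048001574$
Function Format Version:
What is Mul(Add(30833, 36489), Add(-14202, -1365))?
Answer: -1048001574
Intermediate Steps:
Mul(Add(30833, 36489), Add(-14202, -1365)) = Mul(67322, -15567) = -1048001574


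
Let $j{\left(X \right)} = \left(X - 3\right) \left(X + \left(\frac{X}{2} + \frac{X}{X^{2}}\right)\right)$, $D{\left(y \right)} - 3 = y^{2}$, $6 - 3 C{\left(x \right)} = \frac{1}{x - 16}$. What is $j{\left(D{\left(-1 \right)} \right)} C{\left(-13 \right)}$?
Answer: $\frac{4375}{348} \approx 12.572$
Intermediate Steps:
$C{\left(x \right)} = 2 - \frac{1}{3 \left(-16 + x\right)}$ ($C{\left(x \right)} = 2 - \frac{1}{3 \left(x - 16\right)} = 2 - \frac{1}{3 \left(-16 + x\right)}$)
$D{\left(y \right)} = 3 + y^{2}$
$j{\left(X \right)} = \left(-3 + X\right) \left(\frac{1}{X} + \frac{3 X}{2}\right)$ ($j{\left(X \right)} = \left(-3 + X\right) \left(X + \left(X \frac{1}{2} + \frac{X}{X^{2}}\right)\right) = \left(-3 + X\right) \left(X + \left(\frac{X}{2} + \frac{1}{X}\right)\right) = \left(-3 + X\right) \left(X + \left(\frac{1}{X} + \frac{X}{2}\right)\right) = \left(-3 + X\right) \left(\frac{1}{X} + \frac{3 X}{2}\right)$)
$j{\left(D{\left(-1 \right)} \right)} C{\left(-13 \right)} = \frac{-6 + \left(3 + \left(-1\right)^{2}\right) \left(2 - 9 \left(3 + \left(-1\right)^{2}\right) + 3 \left(3 + \left(-1\right)^{2}\right)^{2}\right)}{2 \left(3 + \left(-1\right)^{2}\right)} \frac{-97 + 6 \left(-13\right)}{3 \left(-16 - 13\right)} = \frac{-6 + \left(3 + 1\right) \left(2 - 9 \left(3 + 1\right) + 3 \left(3 + 1\right)^{2}\right)}{2 \left(3 + 1\right)} \frac{-97 - 78}{3 \left(-29\right)} = \frac{-6 + 4 \left(2 - 36 + 3 \cdot 4^{2}\right)}{2 \cdot 4} \cdot \frac{1}{3} \left(- \frac{1}{29}\right) \left(-175\right) = \frac{1}{2} \cdot \frac{1}{4} \left(-6 + 4 \left(2 - 36 + 3 \cdot 16\right)\right) \frac{175}{87} = \frac{1}{2} \cdot \frac{1}{4} \left(-6 + 4 \left(2 - 36 + 48\right)\right) \frac{175}{87} = \frac{1}{2} \cdot \frac{1}{4} \left(-6 + 4 \cdot 14\right) \frac{175}{87} = \frac{1}{2} \cdot \frac{1}{4} \left(-6 + 56\right) \frac{175}{87} = \frac{1}{2} \cdot \frac{1}{4} \cdot 50 \cdot \frac{175}{87} = \frac{25}{4} \cdot \frac{175}{87} = \frac{4375}{348}$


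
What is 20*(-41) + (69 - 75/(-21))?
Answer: -5232/7 ≈ -747.43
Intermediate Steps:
20*(-41) + (69 - 75/(-21)) = -820 + (69 - 75*(-1/21)) = -820 + (69 + 25/7) = -820 + 508/7 = -5232/7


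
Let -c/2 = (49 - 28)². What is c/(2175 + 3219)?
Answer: -147/899 ≈ -0.16352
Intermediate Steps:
c = -882 (c = -2*(49 - 28)² = -2*21² = -2*441 = -882)
c/(2175 + 3219) = -882/(2175 + 3219) = -882/5394 = -882*1/5394 = -147/899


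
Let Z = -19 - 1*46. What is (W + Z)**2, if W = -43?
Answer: 11664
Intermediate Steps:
Z = -65 (Z = -19 - 46 = -65)
(W + Z)**2 = (-43 - 65)**2 = (-108)**2 = 11664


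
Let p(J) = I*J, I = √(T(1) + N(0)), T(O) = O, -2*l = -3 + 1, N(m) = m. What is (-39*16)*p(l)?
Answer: -624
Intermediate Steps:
l = 1 (l = -(-3 + 1)/2 = -½*(-2) = 1)
I = 1 (I = √(1 + 0) = √1 = 1)
p(J) = J (p(J) = 1*J = J)
(-39*16)*p(l) = -39*16*1 = -624*1 = -624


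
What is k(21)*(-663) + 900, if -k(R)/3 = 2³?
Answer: 16812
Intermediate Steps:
k(R) = -24 (k(R) = -3*2³ = -3*8 = -24)
k(21)*(-663) + 900 = -24*(-663) + 900 = 15912 + 900 = 16812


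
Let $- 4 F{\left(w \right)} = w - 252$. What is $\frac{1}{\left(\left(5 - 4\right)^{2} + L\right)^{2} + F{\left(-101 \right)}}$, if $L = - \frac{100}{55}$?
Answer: $\frac{484}{43037} \approx 0.011246$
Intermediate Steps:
$F{\left(w \right)} = 63 - \frac{w}{4}$ ($F{\left(w \right)} = - \frac{w - 252}{4} = - \frac{-252 + w}{4} = 63 - \frac{w}{4}$)
$L = - \frac{20}{11}$ ($L = \left(-100\right) \frac{1}{55} = - \frac{20}{11} \approx -1.8182$)
$\frac{1}{\left(\left(5 - 4\right)^{2} + L\right)^{2} + F{\left(-101 \right)}} = \frac{1}{\left(\left(5 - 4\right)^{2} - \frac{20}{11}\right)^{2} + \left(63 - - \frac{101}{4}\right)} = \frac{1}{\left(1^{2} - \frac{20}{11}\right)^{2} + \left(63 + \frac{101}{4}\right)} = \frac{1}{\left(1 - \frac{20}{11}\right)^{2} + \frac{353}{4}} = \frac{1}{\left(- \frac{9}{11}\right)^{2} + \frac{353}{4}} = \frac{1}{\frac{81}{121} + \frac{353}{4}} = \frac{1}{\frac{43037}{484}} = \frac{484}{43037}$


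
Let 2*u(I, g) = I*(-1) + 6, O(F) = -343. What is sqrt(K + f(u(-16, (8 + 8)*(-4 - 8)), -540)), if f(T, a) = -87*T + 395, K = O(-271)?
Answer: I*sqrt(905) ≈ 30.083*I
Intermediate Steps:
K = -343
u(I, g) = 3 - I/2 (u(I, g) = (I*(-1) + 6)/2 = (-I + 6)/2 = (6 - I)/2 = 3 - I/2)
f(T, a) = 395 - 87*T
sqrt(K + f(u(-16, (8 + 8)*(-4 - 8)), -540)) = sqrt(-343 + (395 - 87*(3 - 1/2*(-16)))) = sqrt(-343 + (395 - 87*(3 + 8))) = sqrt(-343 + (395 - 87*11)) = sqrt(-343 + (395 - 957)) = sqrt(-343 - 562) = sqrt(-905) = I*sqrt(905)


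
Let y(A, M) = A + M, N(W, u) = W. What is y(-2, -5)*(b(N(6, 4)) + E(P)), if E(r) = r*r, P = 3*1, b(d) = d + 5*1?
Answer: -140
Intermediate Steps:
b(d) = 5 + d (b(d) = d + 5 = 5 + d)
P = 3
E(r) = r²
y(-2, -5)*(b(N(6, 4)) + E(P)) = (-2 - 5)*((5 + 6) + 3²) = -7*(11 + 9) = -7*20 = -140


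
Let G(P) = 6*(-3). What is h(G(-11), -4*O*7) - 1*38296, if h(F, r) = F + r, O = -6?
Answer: -38146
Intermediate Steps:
G(P) = -18
h(G(-11), -4*O*7) - 1*38296 = (-18 - 4*(-6)*7) - 1*38296 = (-18 + 24*7) - 38296 = (-18 + 168) - 38296 = 150 - 38296 = -38146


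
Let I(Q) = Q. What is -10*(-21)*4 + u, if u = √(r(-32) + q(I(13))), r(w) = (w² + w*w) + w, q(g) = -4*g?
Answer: 840 + 2*√491 ≈ 884.32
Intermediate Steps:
r(w) = w + 2*w² (r(w) = (w² + w²) + w = 2*w² + w = w + 2*w²)
u = 2*√491 (u = √(-32*(1 + 2*(-32)) - 4*13) = √(-32*(1 - 64) - 52) = √(-32*(-63) - 52) = √(2016 - 52) = √1964 = 2*√491 ≈ 44.317)
-10*(-21)*4 + u = -10*(-21)*4 + 2*√491 = 210*4 + 2*√491 = 840 + 2*√491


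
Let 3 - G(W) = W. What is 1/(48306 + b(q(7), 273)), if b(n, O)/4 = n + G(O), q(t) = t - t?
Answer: 1/47226 ≈ 2.1175e-5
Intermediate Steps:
q(t) = 0
G(W) = 3 - W
b(n, O) = 12 - 4*O + 4*n (b(n, O) = 4*(n + (3 - O)) = 4*(3 + n - O) = 12 - 4*O + 4*n)
1/(48306 + b(q(7), 273)) = 1/(48306 + (12 - 4*273 + 4*0)) = 1/(48306 + (12 - 1092 + 0)) = 1/(48306 - 1080) = 1/47226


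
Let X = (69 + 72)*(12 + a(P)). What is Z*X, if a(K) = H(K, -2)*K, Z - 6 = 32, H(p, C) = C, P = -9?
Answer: 160740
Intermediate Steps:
Z = 38 (Z = 6 + 32 = 38)
a(K) = -2*K
X = 4230 (X = (69 + 72)*(12 - 2*(-9)) = 141*(12 + 18) = 141*30 = 4230)
Z*X = 38*4230 = 160740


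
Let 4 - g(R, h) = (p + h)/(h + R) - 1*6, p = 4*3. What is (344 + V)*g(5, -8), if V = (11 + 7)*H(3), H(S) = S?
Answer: 13532/3 ≈ 4510.7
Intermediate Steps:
p = 12
g(R, h) = 10 - (12 + h)/(R + h) (g(R, h) = 4 - ((12 + h)/(h + R) - 1*6) = 4 - ((12 + h)/(R + h) - 6) = 4 - (-6 + (12 + h)/(R + h)) = 4 + (6 - (12 + h)/(R + h)) = 10 - (12 + h)/(R + h))
V = 54 (V = (11 + 7)*3 = 18*3 = 54)
(344 + V)*g(5, -8) = (344 + 54)*((-12 + 9*(-8) + 10*5)/(5 - 8)) = 398*((-12 - 72 + 50)/(-3)) = 398*(-⅓*(-34)) = 398*(34/3) = 13532/3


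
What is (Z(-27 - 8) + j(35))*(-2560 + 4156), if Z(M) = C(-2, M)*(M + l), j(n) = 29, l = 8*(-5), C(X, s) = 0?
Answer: 46284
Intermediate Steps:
l = -40
Z(M) = 0 (Z(M) = 0*(M - 40) = 0*(-40 + M) = 0)
(Z(-27 - 8) + j(35))*(-2560 + 4156) = (0 + 29)*(-2560 + 4156) = 29*1596 = 46284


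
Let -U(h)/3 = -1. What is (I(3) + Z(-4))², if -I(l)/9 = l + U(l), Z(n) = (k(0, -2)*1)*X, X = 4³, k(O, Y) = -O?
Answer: 2916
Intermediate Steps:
X = 64
U(h) = 3 (U(h) = -3*(-1) = 3)
Z(n) = 0 (Z(n) = (-1*0*1)*64 = (0*1)*64 = 0*64 = 0)
I(l) = -27 - 9*l (I(l) = -9*(l + 3) = -9*(3 + l) = -27 - 9*l)
(I(3) + Z(-4))² = ((-27 - 9*3) + 0)² = ((-27 - 27) + 0)² = (-54 + 0)² = (-54)² = 2916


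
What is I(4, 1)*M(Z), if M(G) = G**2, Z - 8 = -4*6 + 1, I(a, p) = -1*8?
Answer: -1800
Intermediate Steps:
I(a, p) = -8
Z = -15 (Z = 8 + (-4*6 + 1) = 8 + (-24 + 1) = 8 - 23 = -15)
I(4, 1)*M(Z) = -8*(-15)**2 = -8*225 = -1800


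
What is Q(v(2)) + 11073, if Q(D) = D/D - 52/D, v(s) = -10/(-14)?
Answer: 55006/5 ≈ 11001.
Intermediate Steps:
v(s) = 5/7 (v(s) = -10*(-1/14) = 5/7)
Q(D) = 1 - 52/D
Q(v(2)) + 11073 = (-52 + 5/7)/(5/7) + 11073 = (7/5)*(-359/7) + 11073 = -359/5 + 11073 = 55006/5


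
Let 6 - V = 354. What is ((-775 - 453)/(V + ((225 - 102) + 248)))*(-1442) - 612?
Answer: 1756700/23 ≈ 76378.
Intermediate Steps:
V = -348 (V = 6 - 1*354 = 6 - 354 = -348)
((-775 - 453)/(V + ((225 - 102) + 248)))*(-1442) - 612 = ((-775 - 453)/(-348 + ((225 - 102) + 248)))*(-1442) - 612 = -1228/(-348 + (123 + 248))*(-1442) - 612 = -1228/(-348 + 371)*(-1442) - 612 = -1228/23*(-1442) - 612 = 1770776/23 - 612 = 1756700/23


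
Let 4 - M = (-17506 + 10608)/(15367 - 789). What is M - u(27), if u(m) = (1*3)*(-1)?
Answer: 54472/7289 ≈ 7.4732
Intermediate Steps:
M = 32605/7289 (M = 4 - (-17506 + 10608)/(15367 - 789) = 4 - (-6898)/14578 = 4 - 1*(-3449/7289) = 4 + 3449/7289 = 32605/7289 ≈ 4.4732)
u(m) = -3 (u(m) = 3*(-1) = -3)
M - u(27) = 32605/7289 - 1*(-3) = 32605/7289 + 3 = 54472/7289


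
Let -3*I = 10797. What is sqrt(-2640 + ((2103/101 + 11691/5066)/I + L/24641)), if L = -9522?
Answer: 3*I*sqrt(604059207831783878283735349262)/45376054899694 ≈ 51.385*I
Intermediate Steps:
I = -3599 (I = -1/3*10797 = -3599)
sqrt(-2640 + ((2103/101 + 11691/5066)/I + L/24641)) = sqrt(-2640 + ((2103/101 + 11691/5066)/(-3599) - 9522/24641)) = sqrt(-2640 + ((2103*(1/101) + 11691*(1/5066))*(-1/3599) - 9522*1/24641)) = sqrt(-2640 + ((2103/101 + 11691/5066)*(-1/3599) - 9522/24641)) = sqrt(-2640 + ((11834589/511666)*(-1/3599) - 9522/24641)) = sqrt(-2640 + (-11834589/1841485934 - 9522/24641)) = sqrt(-2640 - 17826245171097/45376054899694) = sqrt(-119810611180363257/45376054899694) = 3*I*sqrt(604059207831783878283735349262)/45376054899694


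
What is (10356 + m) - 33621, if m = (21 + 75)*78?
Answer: -15777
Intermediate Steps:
m = 7488 (m = 96*78 = 7488)
(10356 + m) - 33621 = (10356 + 7488) - 33621 = 17844 - 33621 = -15777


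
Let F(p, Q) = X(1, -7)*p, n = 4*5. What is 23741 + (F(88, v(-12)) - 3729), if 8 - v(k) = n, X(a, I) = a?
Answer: 20100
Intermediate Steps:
n = 20
v(k) = -12 (v(k) = 8 - 1*20 = 8 - 20 = -12)
F(p, Q) = p (F(p, Q) = 1*p = p)
23741 + (F(88, v(-12)) - 3729) = 23741 + (88 - 3729) = 23741 - 3641 = 20100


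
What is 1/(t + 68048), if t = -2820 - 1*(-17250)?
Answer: 1/82478 ≈ 1.2124e-5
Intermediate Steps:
t = 14430 (t = -2820 + 17250 = 14430)
1/(t + 68048) = 1/(14430 + 68048) = 1/82478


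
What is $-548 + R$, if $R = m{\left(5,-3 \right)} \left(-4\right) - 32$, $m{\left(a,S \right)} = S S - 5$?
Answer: $-596$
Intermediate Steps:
$m{\left(a,S \right)} = -5 + S^{2}$ ($m{\left(a,S \right)} = S^{2} - 5 = -5 + S^{2}$)
$R = -48$ ($R = \left(-5 + \left(-3\right)^{2}\right) \left(-4\right) - 32 = \left(-5 + 9\right) \left(-4\right) - 32 = 4 \left(-4\right) - 32 = -16 - 32 = -48$)
$-548 + R = -548 - 48 = -596$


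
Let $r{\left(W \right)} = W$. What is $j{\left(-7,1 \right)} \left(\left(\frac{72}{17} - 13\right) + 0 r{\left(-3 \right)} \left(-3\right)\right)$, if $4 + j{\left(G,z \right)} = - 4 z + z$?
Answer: $\frac{1043}{17} \approx 61.353$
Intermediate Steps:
$j{\left(G,z \right)} = -4 - 3 z$ ($j{\left(G,z \right)} = -4 + \left(- 4 z + z\right) = -4 - 3 z$)
$j{\left(-7,1 \right)} \left(\left(\frac{72}{17} - 13\right) + 0 r{\left(-3 \right)} \left(-3\right)\right) = \left(-4 - 3\right) \left(\left(\frac{72}{17} - 13\right) + 0 \left(-3\right) \left(-3\right)\right) = \left(-4 - 3\right) \left(\left(72 \cdot \frac{1}{17} - 13\right) + 0 \left(-3\right)\right) = - 7 \left(\left(\frac{72}{17} - 13\right) + 0\right) = - 7 \left(- \frac{149}{17} + 0\right) = \left(-7\right) \left(- \frac{149}{17}\right) = \frac{1043}{17}$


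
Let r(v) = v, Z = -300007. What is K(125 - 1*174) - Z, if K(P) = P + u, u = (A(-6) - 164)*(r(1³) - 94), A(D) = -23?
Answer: 317349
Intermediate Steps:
u = 17391 (u = (-23 - 164)*(1³ - 94) = -187*(1 - 94) = -187*(-93) = 17391)
K(P) = 17391 + P (K(P) = P + 17391 = 17391 + P)
K(125 - 1*174) - Z = (17391 + (125 - 1*174)) - 1*(-300007) = (17391 + (125 - 174)) + 300007 = (17391 - 49) + 300007 = 17342 + 300007 = 317349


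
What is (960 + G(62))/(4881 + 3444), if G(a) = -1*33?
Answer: 103/925 ≈ 0.11135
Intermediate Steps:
G(a) = -33
(960 + G(62))/(4881 + 3444) = (960 - 33)/(4881 + 3444) = 927/8325 = 927*(1/8325) = 103/925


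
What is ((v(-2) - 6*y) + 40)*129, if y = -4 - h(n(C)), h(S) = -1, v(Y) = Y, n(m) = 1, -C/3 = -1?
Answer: 7224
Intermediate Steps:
C = 3 (C = -3*(-1) = 3)
y = -3 (y = -4 - 1*(-1) = -4 + 1 = -3)
((v(-2) - 6*y) + 40)*129 = ((-2 - 6*(-3)) + 40)*129 = ((-2 + 18) + 40)*129 = (16 + 40)*129 = 56*129 = 7224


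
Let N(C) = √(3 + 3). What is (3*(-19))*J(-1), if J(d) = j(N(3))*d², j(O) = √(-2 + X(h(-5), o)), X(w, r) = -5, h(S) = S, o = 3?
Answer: -57*I*√7 ≈ -150.81*I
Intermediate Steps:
N(C) = √6
j(O) = I*√7 (j(O) = √(-2 - 5) = √(-7) = I*√7)
J(d) = I*√7*d² (J(d) = (I*√7)*d² = I*√7*d²)
(3*(-19))*J(-1) = (3*(-19))*(I*√7*(-1)²) = -57*I*√7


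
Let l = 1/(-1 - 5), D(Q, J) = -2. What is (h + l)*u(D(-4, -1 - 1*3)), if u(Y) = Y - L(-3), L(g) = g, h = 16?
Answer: 95/6 ≈ 15.833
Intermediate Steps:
l = -⅙ (l = 1/(-6) = -⅙ ≈ -0.16667)
u(Y) = 3 + Y (u(Y) = Y - 1*(-3) = Y + 3 = 3 + Y)
(h + l)*u(D(-4, -1 - 1*3)) = (16 - ⅙)*(3 - 2) = (95/6)*1 = 95/6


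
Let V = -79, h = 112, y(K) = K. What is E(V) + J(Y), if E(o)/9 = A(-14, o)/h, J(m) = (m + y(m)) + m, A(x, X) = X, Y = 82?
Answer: 26841/112 ≈ 239.65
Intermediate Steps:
J(m) = 3*m (J(m) = (m + m) + m = 2*m + m = 3*m)
E(o) = 9*o/112 (E(o) = 9*(o/112) = 9*o/112)
E(V) + J(Y) = (9/112)*(-79) + 3*82 = -711/112 + 246 = 26841/112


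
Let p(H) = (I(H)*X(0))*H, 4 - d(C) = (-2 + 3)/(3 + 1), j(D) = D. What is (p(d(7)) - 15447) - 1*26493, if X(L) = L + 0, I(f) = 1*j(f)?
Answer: -41940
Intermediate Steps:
I(f) = f (I(f) = 1*f = f)
X(L) = L
d(C) = 15/4 (d(C) = 4 - (-2 + 3)/(3 + 1) = 4 - 1/4 = 4 - 1*¼ = 4 - ¼ = 15/4)
p(H) = 0 (p(H) = (H*0)*H = 0*H = 0)
(p(d(7)) - 15447) - 1*26493 = (0 - 15447) - 1*26493 = -15447 - 26493 = -41940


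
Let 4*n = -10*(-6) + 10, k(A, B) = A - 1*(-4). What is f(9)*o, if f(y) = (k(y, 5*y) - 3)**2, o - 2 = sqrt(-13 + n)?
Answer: 200 + 150*sqrt(2) ≈ 412.13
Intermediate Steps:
k(A, B) = 4 + A (k(A, B) = A + 4 = 4 + A)
n = 35/2 (n = (-10*(-6) + 10)/4 = (60 + 10)/4 = (1/4)*70 = 35/2 ≈ 17.500)
o = 2 + 3*sqrt(2)/2 (o = 2 + sqrt(-13 + 35/2) = 2 + sqrt(9/2) = 2 + 3*sqrt(2)/2 ≈ 4.1213)
f(y) = (1 + y)**2 (f(y) = ((4 + y) - 3)**2 = (1 + y)**2)
f(9)*o = (1 + 9)**2*(2 + 3*sqrt(2)/2) = 10**2*(2 + 3*sqrt(2)/2) = 100*(2 + 3*sqrt(2)/2) = 200 + 150*sqrt(2)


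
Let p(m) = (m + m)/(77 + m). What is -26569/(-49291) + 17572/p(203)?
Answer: 17323599541/1429439 ≈ 12119.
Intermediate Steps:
p(m) = 2*m/(77 + m) (p(m) = (2*m)/(77 + m) = 2*m/(77 + m))
-26569/(-49291) + 17572/p(203) = -26569/(-49291) + 17572/((2*203/(77 + 203))) = -26569*(-1/49291) + 17572/((2*203/280)) = 26569/49291 + 17572/((2*203*(1/280))) = 26569/49291 + 17572/(29/20) = 26569/49291 + 17572*(20/29) = 26569/49291 + 351440/29 = 17323599541/1429439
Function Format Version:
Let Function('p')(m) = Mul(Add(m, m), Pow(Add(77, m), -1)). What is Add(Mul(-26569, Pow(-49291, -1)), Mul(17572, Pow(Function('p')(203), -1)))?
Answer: Rational(17323599541, 1429439) ≈ 12119.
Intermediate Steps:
Function('p')(m) = Mul(2, m, Pow(Add(77, m), -1)) (Function('p')(m) = Mul(Mul(2, m), Pow(Add(77, m), -1)) = Mul(2, m, Pow(Add(77, m), -1)))
Add(Mul(-26569, Pow(-49291, -1)), Mul(17572, Pow(Function('p')(203), -1))) = Add(Mul(-26569, Pow(-49291, -1)), Mul(17572, Pow(Mul(2, 203, Pow(Add(77, 203), -1)), -1))) = Add(Mul(-26569, Rational(-1, 49291)), Mul(17572, Pow(Mul(2, 203, Pow(280, -1)), -1))) = Add(Rational(26569, 49291), Mul(17572, Pow(Mul(2, 203, Rational(1, 280)), -1))) = Add(Rational(26569, 49291), Mul(17572, Pow(Rational(29, 20), -1))) = Add(Rational(26569, 49291), Mul(17572, Rational(20, 29))) = Add(Rational(26569, 49291), Rational(351440, 29)) = Rational(17323599541, 1429439)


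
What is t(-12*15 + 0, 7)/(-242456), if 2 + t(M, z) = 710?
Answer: -177/60614 ≈ -0.0029201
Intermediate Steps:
t(M, z) = 708 (t(M, z) = -2 + 710 = 708)
t(-12*15 + 0, 7)/(-242456) = 708/(-242456) = 708*(-1/242456) = -177/60614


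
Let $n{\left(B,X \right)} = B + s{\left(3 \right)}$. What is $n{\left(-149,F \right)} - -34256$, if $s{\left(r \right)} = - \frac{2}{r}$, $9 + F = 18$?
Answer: $\frac{102319}{3} \approx 34106.0$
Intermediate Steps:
$F = 9$ ($F = -9 + 18 = 9$)
$n{\left(B,X \right)} = - \frac{2}{3} + B$ ($n{\left(B,X \right)} = B - \frac{2}{3} = - \frac{2}{3} + B$)
$n{\left(-149,F \right)} - -34256 = \left(- \frac{2}{3} - 149\right) - -34256 = - \frac{449}{3} + 34256 = \frac{102319}{3}$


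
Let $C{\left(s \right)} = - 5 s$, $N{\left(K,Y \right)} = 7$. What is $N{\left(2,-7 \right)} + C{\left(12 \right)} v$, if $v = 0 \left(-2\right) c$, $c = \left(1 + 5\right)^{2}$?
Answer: $7$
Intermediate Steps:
$c = 36$ ($c = 6^{2} = 36$)
$v = 0$ ($v = 0 \left(-2\right) 36 = 0 \cdot 36 = 0$)
$N{\left(2,-7 \right)} + C{\left(12 \right)} v = 7 + \left(-5\right) 12 \cdot 0 = 7 - 0 = 7 + 0 = 7$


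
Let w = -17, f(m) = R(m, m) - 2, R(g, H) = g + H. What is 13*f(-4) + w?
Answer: -147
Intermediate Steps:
R(g, H) = H + g
f(m) = -2 + 2*m (f(m) = (m + m) - 2 = 2*m - 2 = -2 + 2*m)
13*f(-4) + w = 13*(-2 + 2*(-4)) - 17 = 13*(-2 - 8) - 17 = 13*(-10) - 17 = -130 - 17 = -147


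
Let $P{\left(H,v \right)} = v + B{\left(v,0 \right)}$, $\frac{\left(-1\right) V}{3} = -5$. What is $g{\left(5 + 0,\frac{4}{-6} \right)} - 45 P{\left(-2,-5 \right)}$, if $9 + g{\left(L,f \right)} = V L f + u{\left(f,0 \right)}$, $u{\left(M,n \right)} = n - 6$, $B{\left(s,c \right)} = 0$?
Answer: $160$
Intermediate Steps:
$V = 15$ ($V = \left(-3\right) \left(-5\right) = 15$)
$P{\left(H,v \right)} = v$ ($P{\left(H,v \right)} = v + 0 = v$)
$u{\left(M,n \right)} = -6 + n$ ($u{\left(M,n \right)} = n - 6 = -6 + n$)
$g{\left(L,f \right)} = -15 + 15 L f$ ($g{\left(L,f \right)} = -9 + \left(15 L f + \left(-6 + 0\right)\right) = -9 + \left(15 L f - 6\right) = -9 + \left(-6 + 15 L f\right) = -15 + 15 L f$)
$g{\left(5 + 0,\frac{4}{-6} \right)} - 45 P{\left(-2,-5 \right)} = \left(-15 + 15 \left(5 + 0\right) \frac{4}{-6}\right) - -225 = \left(-15 + 15 \cdot 5 \cdot 4 \left(- \frac{1}{6}\right)\right) + 225 = \left(-15 + 15 \cdot 5 \left(- \frac{2}{3}\right)\right) + 225 = \left(-15 - 50\right) + 225 = -65 + 225 = 160$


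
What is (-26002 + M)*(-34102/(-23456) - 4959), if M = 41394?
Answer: -55932701162/733 ≈ -7.6307e+7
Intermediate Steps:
(-26002 + M)*(-34102/(-23456) - 4959) = (-26002 + 41394)*(-34102/(-23456) - 4959) = 15392*(-34102*(-1/23456) - 4959) = 15392*(17051/11728 - 4959) = 15392*(-58142101/11728) = -55932701162/733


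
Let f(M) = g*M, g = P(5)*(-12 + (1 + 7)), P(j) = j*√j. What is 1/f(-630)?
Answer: √5/63000 ≈ 3.5493e-5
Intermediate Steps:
P(j) = j^(3/2)
g = -20*√5 (g = 5^(3/2)*(-12 + (1 + 7)) = (5*√5)*(-12 + 8) = (5*√5)*(-4) = -20*√5 ≈ -44.721)
f(M) = -20*M*√5 (f(M) = (-20*√5)*M = -20*M*√5)
1/f(-630) = 1/(-20*(-630)*√5) = 1/(12600*√5) = √5/63000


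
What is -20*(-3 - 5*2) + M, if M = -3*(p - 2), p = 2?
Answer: 260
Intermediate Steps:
M = 0 (M = -3*(2 - 2) = -3*0 = 0)
-20*(-3 - 5*2) + M = -20*(-3 - 5*2) + 0 = -20*(-3 - 10) + 0 = -20*(-13) + 0 = 260 + 0 = 260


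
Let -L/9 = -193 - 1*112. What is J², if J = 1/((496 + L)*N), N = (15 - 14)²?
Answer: 1/10504081 ≈ 9.5201e-8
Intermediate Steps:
L = 2745 (L = -9*(-193 - 1*112) = -9*(-193 - 112) = -9*(-305) = 2745)
N = 1 (N = 1² = 1)
J = 1/3241 (J = 1/((496 + 2745)*1) = 1/3241 ≈ 0.00030855)
J² = (1/3241)² = 1/10504081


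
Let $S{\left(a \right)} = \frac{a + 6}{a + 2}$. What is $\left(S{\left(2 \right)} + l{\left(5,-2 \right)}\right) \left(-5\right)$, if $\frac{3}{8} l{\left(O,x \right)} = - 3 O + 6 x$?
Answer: $350$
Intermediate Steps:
$l{\left(O,x \right)} = - 8 O + 16 x$ ($l{\left(O,x \right)} = \frac{8 \left(- 3 O + 6 x\right)}{3} = - 8 O + 16 x$)
$S{\left(a \right)} = \frac{6 + a}{2 + a}$
$\left(S{\left(2 \right)} + l{\left(5,-2 \right)}\right) \left(-5\right) = \left(\frac{6 + 2}{2 + 2} + \left(\left(-8\right) 5 + 16 \left(-2\right)\right)\right) \left(-5\right) = \left(\frac{1}{4} \cdot 8 - 72\right) \left(-5\right) = \left(2 - 72\right) \left(-5\right) = \left(-70\right) \left(-5\right) = 350$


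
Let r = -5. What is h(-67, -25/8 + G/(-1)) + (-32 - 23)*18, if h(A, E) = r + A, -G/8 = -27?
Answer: -1062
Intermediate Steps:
G = 216 (G = -8*(-27) = 216)
h(A, E) = -5 + A
h(-67, -25/8 + G/(-1)) + (-32 - 23)*18 = (-5 - 67) + (-32 - 23)*18 = -72 - 55*18 = -72 - 990 = -1062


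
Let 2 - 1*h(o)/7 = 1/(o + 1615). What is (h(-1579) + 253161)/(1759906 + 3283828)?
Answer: 9114293/181574424 ≈ 0.050196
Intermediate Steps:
h(o) = 14 - 7/(1615 + o) (h(o) = 14 - 7/(o + 1615) = 14 - 7/(1615 + o))
(h(-1579) + 253161)/(1759906 + 3283828) = (7*(3229 + 2*(-1579))/(1615 - 1579) + 253161)/(1759906 + 3283828) = (7*(3229 - 3158)/36 + 253161)/5043734 = (7*(1/36)*71 + 253161)*(1/5043734) = (497/36 + 253161)*(1/5043734) = (9114293/36)*(1/5043734) = 9114293/181574424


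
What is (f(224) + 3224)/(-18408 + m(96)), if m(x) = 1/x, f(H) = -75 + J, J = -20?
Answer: -300384/1767167 ≈ -0.16998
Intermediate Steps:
f(H) = -95 (f(H) = -75 - 20 = -95)
(f(224) + 3224)/(-18408 + m(96)) = (-95 + 3224)/(-18408 + 1/96) = 3129/(-18408 + 1/96) = 3129/(-1767167/96) = 3129*(-96/1767167) = -300384/1767167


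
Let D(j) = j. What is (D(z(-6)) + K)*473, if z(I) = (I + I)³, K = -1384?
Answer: -1471976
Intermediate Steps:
z(I) = 8*I³ (z(I) = (2*I)³ = 8*I³)
(D(z(-6)) + K)*473 = (8*(-6)³ - 1384)*473 = (8*(-216) - 1384)*473 = (-1728 - 1384)*473 = -3112*473 = -1471976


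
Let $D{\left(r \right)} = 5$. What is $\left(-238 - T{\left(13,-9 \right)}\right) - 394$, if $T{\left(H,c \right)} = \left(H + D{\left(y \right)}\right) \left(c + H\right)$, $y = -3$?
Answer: $-704$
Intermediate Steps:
$T{\left(H,c \right)} = \left(5 + H\right) \left(H + c\right)$ ($T{\left(H,c \right)} = \left(H + 5\right) \left(c + H\right) = \left(5 + H\right) \left(H + c\right)$)
$\left(-238 - T{\left(13,-9 \right)}\right) - 394 = \left(-238 - \left(13^{2} + 5 \cdot 13 + 5 \left(-9\right) + 13 \left(-9\right)\right)\right) - 394 = \left(-238 - \left(169 + 65 - 45 - 117\right)\right) - 394 = \left(-238 - 72\right) - 394 = -310 - 394 = -704$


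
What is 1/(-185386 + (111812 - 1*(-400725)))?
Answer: 1/327151 ≈ 3.0567e-6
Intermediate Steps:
1/(-185386 + (111812 - 1*(-400725))) = 1/(-185386 + (111812 + 400725)) = 1/(-185386 + 512537) = 1/327151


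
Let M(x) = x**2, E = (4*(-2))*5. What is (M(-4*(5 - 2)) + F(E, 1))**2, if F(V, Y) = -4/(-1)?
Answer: 21904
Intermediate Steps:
E = -40 (E = -8*5 = -40)
F(V, Y) = 4 (F(V, Y) = -4*(-1) = 4)
(M(-4*(5 - 2)) + F(E, 1))**2 = ((-4*(5 - 2))**2 + 4)**2 = ((-4*3)**2 + 4)**2 = ((-12)**2 + 4)**2 = (144 + 4)**2 = 148**2 = 21904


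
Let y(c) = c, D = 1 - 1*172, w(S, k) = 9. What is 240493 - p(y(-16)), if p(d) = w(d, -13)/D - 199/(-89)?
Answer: 406669971/1691 ≈ 2.4049e+5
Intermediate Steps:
D = -171 (D = 1 - 172 = -171)
p(d) = 3692/1691 (p(d) = 9/(-171) - 199/(-89) = 9*(-1/171) - 199*(-1/89) = -1/19 + 199/89 = 3692/1691)
240493 - p(y(-16)) = 240493 - 1*3692/1691 = 240493 - 3692/1691 = 406669971/1691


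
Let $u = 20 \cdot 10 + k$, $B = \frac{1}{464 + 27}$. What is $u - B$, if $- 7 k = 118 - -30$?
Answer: $\frac{614725}{3437} \approx 178.85$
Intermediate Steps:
$B = \frac{1}{491} \approx 0.0020367$
$k = - \frac{148}{7}$ ($k = - \frac{118 - -30}{7} = - \frac{118 + 30}{7} = \left(- \frac{1}{7}\right) 148 = - \frac{148}{7} \approx -21.143$)
$u = \frac{1252}{7}$ ($u = 20 \cdot 10 - \frac{148}{7} = 200 - \frac{148}{7} = \frac{1252}{7} \approx 178.86$)
$u - B = \frac{1252}{7} - \frac{1}{491} = \frac{614725}{3437}$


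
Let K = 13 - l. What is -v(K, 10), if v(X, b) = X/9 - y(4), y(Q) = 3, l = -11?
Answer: ⅓ ≈ 0.33333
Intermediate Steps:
K = 24 (K = 13 - 1*(-11) = 13 + 11 = 24)
v(X, b) = -3 + X/9 (v(X, b) = X/9 - 1*3 = X*(⅑) - 3 = X/9 - 3 = -3 + X/9)
-v(K, 10) = -(-3 + (⅑)*24) = -(-3 + 8/3) = -1*(-⅓) = ⅓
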